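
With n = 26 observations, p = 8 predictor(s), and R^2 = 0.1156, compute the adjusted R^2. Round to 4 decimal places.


Using the formula:
(1 - 0.1156) = 0.8844.
Multiply by 25/17: 0.8844 * 25 = 22.1100, then 22.1100 / 17 = 1.3006.
Adj R^2 = 1 - 1.3006 = -0.3006.

-0.3006


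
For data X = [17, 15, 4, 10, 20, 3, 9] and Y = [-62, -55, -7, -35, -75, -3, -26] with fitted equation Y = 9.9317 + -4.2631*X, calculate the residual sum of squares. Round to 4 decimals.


For each point, residual = actual - predicted.
Residuals: [0.5410, -0.9852, 0.1207, -2.3007, 0.3303, -0.1424, 2.4362].
Sum of squared residuals = 12.6355.

12.6355


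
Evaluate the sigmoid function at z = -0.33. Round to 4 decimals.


Compute exp(0.3300) = 1.3910.
Sigmoid = 1 / (1 + 1.3910) = 1 / 2.3910 = 0.4182.

0.4182


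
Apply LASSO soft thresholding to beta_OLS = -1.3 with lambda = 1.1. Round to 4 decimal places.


Check: |-1.3| = 1.3 vs lambda = 1.1.
Since |beta| > lambda, coefficient = sign(beta)*(|beta| - lambda) = -0.2000.
Soft-thresholded coefficient = -0.2000.

-0.2000


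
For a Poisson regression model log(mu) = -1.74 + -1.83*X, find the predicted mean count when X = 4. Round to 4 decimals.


eta = -1.74 + -1.83 * 4 = -9.0600.
mu = exp(-9.0600) = 0.0001.

0.0001


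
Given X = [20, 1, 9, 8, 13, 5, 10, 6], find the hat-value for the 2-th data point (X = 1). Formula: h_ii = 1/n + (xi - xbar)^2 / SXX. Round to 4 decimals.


Compute xbar = 9.0000 with n = 8 observations.
SXX = 228.0000.
Leverage = 1/8 + (1 - 9.0000)^2/228.0000 = 0.4057.

0.4057


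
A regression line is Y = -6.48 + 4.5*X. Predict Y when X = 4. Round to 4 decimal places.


Substitute X = 4 into the equation:
Y = -6.48 + 4.5 * 4 = -6.48 + 18.0000 = 11.5200.

11.5200


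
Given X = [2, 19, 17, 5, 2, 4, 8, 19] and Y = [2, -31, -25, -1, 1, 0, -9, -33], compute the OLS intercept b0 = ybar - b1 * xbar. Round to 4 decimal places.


First find the slope: b1 = -1.9900.
Means: xbar = 9.5000, ybar = -12.0000.
b0 = ybar - b1 * xbar = -12.0000 - -1.9900 * 9.5000 = 6.9055.

6.9055


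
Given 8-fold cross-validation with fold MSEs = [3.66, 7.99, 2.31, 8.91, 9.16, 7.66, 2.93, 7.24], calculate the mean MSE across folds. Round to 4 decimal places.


Sum of fold MSEs = 49.8600.
Average = 49.8600 / 8 = 6.2325.

6.2325


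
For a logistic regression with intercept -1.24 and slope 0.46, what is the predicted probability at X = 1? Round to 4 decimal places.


Compute z = -1.24 + (0.46)(1) = -0.7800.
exp(-z) = 2.1815.
P = 1/(1 + 2.1815) = 0.3143.

0.3143


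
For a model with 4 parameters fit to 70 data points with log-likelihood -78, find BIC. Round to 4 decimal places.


ln(70) = 4.248495.
k * ln(n) = 4 * 4.248495 = 16.993980.
-2L = 156.
BIC = 16.993980 + 156 = 172.993980, which rounds to 172.9940.

172.9940


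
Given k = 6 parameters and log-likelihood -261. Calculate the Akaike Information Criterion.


AIC = 2k - 2*loglik = 2(6) - 2(-261).
= 12 + 522 = 534.

534


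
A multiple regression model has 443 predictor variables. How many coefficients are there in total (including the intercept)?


Total coefficients = number of predictors + 1 (for the intercept).
= 443 + 1 = 444.

444


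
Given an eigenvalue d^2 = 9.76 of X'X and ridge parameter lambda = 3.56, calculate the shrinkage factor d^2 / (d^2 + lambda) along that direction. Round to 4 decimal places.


Compute the denominator: 9.76 + 3.56 = 13.3200.
Shrinkage factor = 9.76 / 13.3200 = 0.7327.

0.7327


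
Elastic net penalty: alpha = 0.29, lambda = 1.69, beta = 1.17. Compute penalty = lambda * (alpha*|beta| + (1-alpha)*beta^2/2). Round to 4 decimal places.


L1 component = 0.29 * |1.17| = 0.3393.
L2 component = 0.71 * 1.17^2 / 2 = 0.4860.
Penalty = 1.69 * (0.3393 + 0.4860) = 1.69 * 0.8253 = 1.3947.

1.3947


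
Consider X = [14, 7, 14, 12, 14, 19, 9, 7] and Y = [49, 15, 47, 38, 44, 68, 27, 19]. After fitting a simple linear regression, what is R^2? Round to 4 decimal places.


The fitted line is Y = -12.1250 + 4.2083*X.
SSres = 22.6667, SStot = 2147.8750.
R^2 = 1 - SSres/SStot = 0.9894.

0.9894


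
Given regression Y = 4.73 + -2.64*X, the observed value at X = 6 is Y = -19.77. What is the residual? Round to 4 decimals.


Predicted = 4.73 + -2.64 * 6 = -11.1100.
Residual = -19.77 - -11.1100 = -8.6600.

-8.6600


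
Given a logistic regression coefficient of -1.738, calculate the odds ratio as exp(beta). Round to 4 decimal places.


The odds ratio is computed as:
OR = e^(-1.738) = 0.1759.

0.1759


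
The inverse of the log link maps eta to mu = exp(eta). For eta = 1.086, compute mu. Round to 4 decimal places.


The inverse log link gives:
mu = exp(1.086) = 2.9624.

2.9624


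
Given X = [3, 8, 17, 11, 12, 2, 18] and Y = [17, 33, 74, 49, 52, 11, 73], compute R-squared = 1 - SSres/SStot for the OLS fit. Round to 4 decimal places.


Fit the OLS line: b0 = 3.6393, b1 = 3.9933.
SSres = 23.7038.
SStot = 3768.8571.
R^2 = 1 - 23.7038/3768.8571 = 0.9937.

0.9937


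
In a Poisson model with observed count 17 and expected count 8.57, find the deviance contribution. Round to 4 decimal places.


First: ln(17/8.57) = 0.684946.
Then: 17 * 0.684946 = 11.644082.
y - mu = 17 - 8.57 = 8.43.
D = 2(11.644082 - 8.43) = 6.428164, which rounds to 6.4282.

6.4282


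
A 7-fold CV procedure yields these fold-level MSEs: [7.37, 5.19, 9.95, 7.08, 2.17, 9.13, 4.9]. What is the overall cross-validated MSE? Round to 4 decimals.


Add all fold MSEs: 45.7900.
Divide by k = 7: 45.7900/7 = 6.5414.

6.5414


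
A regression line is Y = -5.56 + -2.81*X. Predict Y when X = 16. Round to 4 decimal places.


Substitute X = 16 into the equation:
Y = -5.56 + -2.81 * 16 = -5.56 + -44.9600 = -50.5200.

-50.5200


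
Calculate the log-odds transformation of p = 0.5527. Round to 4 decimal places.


The odds are p/(1-p) = 0.5527 / 0.4473 = 1.2356.
logit(p) = ln(1.2356) = 0.2116.

0.2116


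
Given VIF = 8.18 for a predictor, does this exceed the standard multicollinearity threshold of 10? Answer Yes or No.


Compare VIF = 8.18 to the threshold of 10.
8.18 < 10, so the answer is No.

No


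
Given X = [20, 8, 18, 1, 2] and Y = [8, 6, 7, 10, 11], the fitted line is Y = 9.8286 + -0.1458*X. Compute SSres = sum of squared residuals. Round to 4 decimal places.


Predicted values from Y = 9.8286 + -0.1458*X.
Residuals: [1.0874, -2.6622, -0.2042, 0.3172, 1.4630].
SSres = 10.5524.

10.5524


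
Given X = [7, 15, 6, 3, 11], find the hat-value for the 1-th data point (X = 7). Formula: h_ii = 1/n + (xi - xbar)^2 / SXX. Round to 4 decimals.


Compute xbar = 8.4000 with n = 5 observations.
SXX = 87.2000.
Leverage = 1/5 + (7 - 8.4000)^2/87.2000 = 0.2225.

0.2225


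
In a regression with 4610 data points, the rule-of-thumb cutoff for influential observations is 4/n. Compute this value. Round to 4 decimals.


Using the rule of thumb:
Threshold = 4 / 4610 = 0.0009.

0.0009


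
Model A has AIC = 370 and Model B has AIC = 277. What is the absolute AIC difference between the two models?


Absolute difference = |370 - 277| = 93.
The model with lower AIC (B) is preferred.

93


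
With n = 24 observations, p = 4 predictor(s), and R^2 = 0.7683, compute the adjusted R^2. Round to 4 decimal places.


Using the formula:
(1 - 0.7683) = 0.2317.
Multiply by 23/19: 0.2317 * 23 = 5.3291, then 5.3291 / 19 = 0.2805.
Adj R^2 = 1 - 0.2805 = 0.7195.

0.7195


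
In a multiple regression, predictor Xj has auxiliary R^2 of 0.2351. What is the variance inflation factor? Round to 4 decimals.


Using VIF = 1/(1 - R^2_j):
1 - 0.2351 = 0.7649.
VIF = 1.3074.

1.3074


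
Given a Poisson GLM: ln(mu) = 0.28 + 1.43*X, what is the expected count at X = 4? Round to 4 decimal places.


eta = 0.28 + 1.43 * 4 = 6.0000.
mu = exp(6.0000) = 403.4288.

403.4288


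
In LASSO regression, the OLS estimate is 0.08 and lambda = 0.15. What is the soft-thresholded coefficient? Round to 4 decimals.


Absolute value: |0.08| = 0.08.
Compare to lambda = 0.15.
Since |beta| <= lambda, the coefficient is set to 0.

0.0000


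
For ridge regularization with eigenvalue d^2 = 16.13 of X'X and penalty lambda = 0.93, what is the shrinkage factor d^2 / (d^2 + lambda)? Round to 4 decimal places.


Denominator = d^2 + lambda = 16.13 + 0.93 = 17.0600.
Shrinkage = 16.13 / 17.0600 = 0.9455.

0.9455


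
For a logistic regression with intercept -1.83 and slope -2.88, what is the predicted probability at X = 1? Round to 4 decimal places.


z = -1.83 + -2.88 * 1 = -4.7100.
Sigmoid: P = 1 / (1 + exp(4.7100)) = 0.0089.

0.0089


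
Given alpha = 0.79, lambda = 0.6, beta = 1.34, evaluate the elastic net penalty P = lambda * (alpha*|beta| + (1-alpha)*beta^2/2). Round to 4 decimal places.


alpha * |beta| = 0.79 * 1.34 = 1.0586.
(1-alpha) * beta^2/2 = 0.21 * 1.7956/2 = 0.1885.
Total = 0.6 * (1.0586 + 0.1885) = 0.7483.

0.7483


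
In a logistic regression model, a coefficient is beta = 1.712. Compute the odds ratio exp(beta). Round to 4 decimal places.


Odds ratio = exp(beta) = exp(1.712).
= 5.5400.

5.5400


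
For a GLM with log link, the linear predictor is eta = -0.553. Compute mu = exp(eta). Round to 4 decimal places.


The inverse log link gives:
mu = exp(-0.553) = 0.5752.

0.5752


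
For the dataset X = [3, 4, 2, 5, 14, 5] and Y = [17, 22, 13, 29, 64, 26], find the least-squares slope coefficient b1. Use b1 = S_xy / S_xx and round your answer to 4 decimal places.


First compute the means: xbar = 5.5000, ybar = 28.5000.
Then S_xx = sum((xi - xbar)^2) = 93.5000.
S_xy = sum((xi - xbar)(yi - ybar)) = 395.5000.
b1 = S_xy / S_xx = 395.5000 / 93.5000 = 4.2299.

4.2299


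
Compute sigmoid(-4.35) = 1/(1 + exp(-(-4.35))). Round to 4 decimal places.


First, exp(4.3500) = 77.4785.
Then sigma(z) = 1/(1 + 77.4785) = 0.0127.

0.0127


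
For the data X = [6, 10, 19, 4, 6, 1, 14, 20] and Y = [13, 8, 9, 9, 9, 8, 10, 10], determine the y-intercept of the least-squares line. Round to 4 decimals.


The slope is b1 = 0.0202.
Sample means are xbar = 10.0000 and ybar = 9.5000.
Intercept: b0 = 9.5000 - (0.0202)(10.0000) = 9.2977.

9.2977


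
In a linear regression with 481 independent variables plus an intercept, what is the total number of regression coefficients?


Each predictor gets one coefficient, plus one intercept.
Total parameters = 481 + 1 = 482.

482


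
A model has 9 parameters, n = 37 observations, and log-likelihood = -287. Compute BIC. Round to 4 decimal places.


ln(37) = 3.610918.
k * ln(n) = 9 * 3.610918 = 32.498262.
-2L = 574.
BIC = 32.498262 + 574 = 606.498262, which rounds to 606.4983.

606.4983


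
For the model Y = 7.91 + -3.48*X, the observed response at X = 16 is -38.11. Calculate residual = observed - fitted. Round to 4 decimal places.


Compute yhat = 7.91 + (-3.48)(16) = -47.7700.
Residual = actual - predicted = -38.11 - -47.7700 = 9.6600.

9.6600


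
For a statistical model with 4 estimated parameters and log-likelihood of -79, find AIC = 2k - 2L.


Compute:
2k = 2*4 = 8.
-2*loglik = -2*(-79) = 158.
AIC = 8 + 158 = 166.

166


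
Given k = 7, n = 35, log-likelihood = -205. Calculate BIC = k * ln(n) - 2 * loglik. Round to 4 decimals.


Compute k*ln(n) = 7*ln(35) = 7*3.555348 = 24.887436.
Then -2*loglik = 410.
BIC = 24.887436 + 410 = 434.887436, which rounds to 434.8874.

434.8874


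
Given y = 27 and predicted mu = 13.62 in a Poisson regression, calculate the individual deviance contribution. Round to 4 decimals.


First: ln(27/13.62) = 0.684298.
Then: 27 * 0.684298 = 18.476046.
y - mu = 27 - 13.62 = 13.38.
D = 2(18.476046 - 13.38) = 10.192092, which rounds to 10.1921.

10.1921


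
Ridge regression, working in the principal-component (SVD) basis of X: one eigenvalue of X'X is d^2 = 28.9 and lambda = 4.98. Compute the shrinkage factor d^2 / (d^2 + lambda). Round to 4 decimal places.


Compute the denominator: 28.9 + 4.98 = 33.8800.
Shrinkage factor = 28.9 / 33.8800 = 0.8530.

0.8530


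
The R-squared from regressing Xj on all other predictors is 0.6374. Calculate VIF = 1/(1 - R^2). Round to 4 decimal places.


Using VIF = 1/(1 - R^2_j):
1 - 0.6374 = 0.3626.
VIF = 2.7579.

2.7579


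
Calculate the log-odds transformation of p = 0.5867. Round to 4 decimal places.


The odds are p/(1-p) = 0.5867 / 0.4133 = 1.4195.
logit(p) = ln(1.4195) = 0.3503.

0.3503


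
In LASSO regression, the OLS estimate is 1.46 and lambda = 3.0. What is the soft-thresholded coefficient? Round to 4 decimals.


Absolute value: |1.46| = 1.46.
Compare to lambda = 3.0.
Since |beta| <= lambda, the coefficient is set to 0.

0.0000


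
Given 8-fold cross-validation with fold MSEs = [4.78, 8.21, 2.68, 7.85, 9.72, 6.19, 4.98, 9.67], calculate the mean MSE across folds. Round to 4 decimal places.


Add all fold MSEs: 54.0800.
Divide by k = 8: 54.0800/8 = 6.7600.

6.7600


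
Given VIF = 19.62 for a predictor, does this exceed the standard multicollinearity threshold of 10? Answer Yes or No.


Compare VIF = 19.62 to the threshold of 10.
19.62 >= 10, so the answer is Yes.

Yes


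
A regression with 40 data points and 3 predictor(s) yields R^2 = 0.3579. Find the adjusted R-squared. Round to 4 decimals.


Adjusted R^2 = 1 - (1 - R^2) * (n-1)/(n-p-1).
(1 - R^2) = 0.6421.
(n-1)/(n-p-1) = 39/36.
(1 - R^2) * (n-1) = 0.6421 * 39 = 25.0419.
Divide by (n-p-1): 25.0419 / 36 = 0.6956.
Adj R^2 = 1 - 0.6956 = 0.3044.

0.3044


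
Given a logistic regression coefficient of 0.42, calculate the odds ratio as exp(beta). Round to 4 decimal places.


exp(0.42) = 1.5220.
So the odds ratio is 1.5220.

1.5220


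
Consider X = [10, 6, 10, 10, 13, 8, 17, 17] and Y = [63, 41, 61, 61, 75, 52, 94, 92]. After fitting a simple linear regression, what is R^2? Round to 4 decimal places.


The fitted line is Y = 14.7196 + 4.6291*X.
SSres = 8.6056, SStot = 2405.8750.
R^2 = 1 - SSres/SStot = 0.9964.

0.9964


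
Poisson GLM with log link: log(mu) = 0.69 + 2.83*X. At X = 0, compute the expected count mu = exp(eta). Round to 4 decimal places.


eta = 0.69 + 2.83 * 0 = 0.6900.
mu = exp(0.6900) = 1.9937.

1.9937


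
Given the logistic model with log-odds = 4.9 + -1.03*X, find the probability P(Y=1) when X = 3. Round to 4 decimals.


Linear predictor: z = 4.9 + -1.03 * 3 = 1.8100.
P = 1/(1 + exp(-1.8100)) = 1/(1 + 0.1637) = 0.8594.

0.8594


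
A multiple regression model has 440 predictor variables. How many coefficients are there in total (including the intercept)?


Including the intercept, the model has 440 predictor coefficients + 1 intercept.
Total = 441.

441


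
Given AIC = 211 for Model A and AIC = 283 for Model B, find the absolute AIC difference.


|AIC_A - AIC_B| = |211 - 283| = 72.
Model A is preferred (lower AIC).

72


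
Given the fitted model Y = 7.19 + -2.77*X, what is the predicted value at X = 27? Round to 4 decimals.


Plug X = 27 into Y = 7.19 + -2.77*X:
Y = 7.19 + -74.7900 = -67.6000.

-67.6000


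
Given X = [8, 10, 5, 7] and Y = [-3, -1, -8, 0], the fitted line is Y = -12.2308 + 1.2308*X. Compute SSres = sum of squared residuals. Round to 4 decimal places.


For each point, residual = actual - predicted.
Residuals: [-0.6156, -1.0772, -1.9232, 3.6152].
Sum of squared residuals = 18.3077.

18.3077


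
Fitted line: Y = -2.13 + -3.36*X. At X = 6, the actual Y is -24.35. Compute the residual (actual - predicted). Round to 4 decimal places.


Fitted value at X = 6 is yhat = -2.13 + -3.36*6 = -22.2900.
Residual = -24.35 - -22.2900 = -2.0600.

-2.0600


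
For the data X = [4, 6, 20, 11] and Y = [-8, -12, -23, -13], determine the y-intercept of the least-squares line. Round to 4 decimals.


First find the slope: b1 = -0.8707.
Means: xbar = 10.2500, ybar = -14.0000.
b0 = ybar - b1 * xbar = -14.0000 - -0.8707 * 10.2500 = -5.0753.

-5.0753


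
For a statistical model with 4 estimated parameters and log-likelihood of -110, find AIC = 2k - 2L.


Compute:
2k = 2*4 = 8.
-2*loglik = -2*(-110) = 220.
AIC = 8 + 220 = 228.

228


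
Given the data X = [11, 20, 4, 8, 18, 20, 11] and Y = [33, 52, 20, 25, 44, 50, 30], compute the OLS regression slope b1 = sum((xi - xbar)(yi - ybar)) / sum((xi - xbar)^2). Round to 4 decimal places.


First compute the means: xbar = 13.1429, ybar = 36.2857.
Then S_xx = sum((xi - xbar)^2) = 236.8571.
S_xy = sum((xi - xbar)(yi - ybar)) = 466.7143.
b1 = S_xy / S_xx = 466.7143 / 236.8571 = 1.9704.

1.9704


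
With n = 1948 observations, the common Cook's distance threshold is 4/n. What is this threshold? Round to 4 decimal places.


The threshold is 4/n.
4/1948 = 0.0021.

0.0021


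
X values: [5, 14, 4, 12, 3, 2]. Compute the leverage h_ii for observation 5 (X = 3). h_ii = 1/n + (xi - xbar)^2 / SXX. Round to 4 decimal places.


Compute xbar = 6.6667 with n = 6 observations.
SXX = 127.3333.
Leverage = 1/6 + (3 - 6.6667)^2/127.3333 = 0.2723.

0.2723


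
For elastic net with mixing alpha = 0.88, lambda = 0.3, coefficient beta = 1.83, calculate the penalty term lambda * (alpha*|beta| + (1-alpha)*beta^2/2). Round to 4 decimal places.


L1 component = 0.88 * |1.83| = 1.6104.
L2 component = 0.12 * 1.83^2 / 2 = 0.2009.
Penalty = 0.3 * (1.6104 + 0.2009) = 0.3 * 1.8113 = 0.5434.

0.5434


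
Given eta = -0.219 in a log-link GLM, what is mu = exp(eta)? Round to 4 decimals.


Apply the inverse link:
mu = e^-0.219 = 0.8033.

0.8033


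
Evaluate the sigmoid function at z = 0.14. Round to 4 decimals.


exp(-0.1400) = 0.8694.
1 + exp(-z) = 1.8694.
sigmoid = 1/1.8694 = 0.5349.

0.5349


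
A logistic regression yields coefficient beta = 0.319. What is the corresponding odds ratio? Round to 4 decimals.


The odds ratio is computed as:
OR = e^(0.319) = 1.3758.

1.3758


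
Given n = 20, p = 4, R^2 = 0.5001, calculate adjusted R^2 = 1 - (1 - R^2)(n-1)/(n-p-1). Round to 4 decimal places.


Adjusted R^2 = 1 - (1 - R^2) * (n-1)/(n-p-1).
(1 - R^2) = 0.4999.
(n-1)/(n-p-1) = 19/15.
(1 - R^2) * (n-1) = 0.4999 * 19 = 9.4981.
Divide by (n-p-1): 9.4981 / 15 = 0.6332.
Adj R^2 = 1 - 0.6332 = 0.3668.

0.3668


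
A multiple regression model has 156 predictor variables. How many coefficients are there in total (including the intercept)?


Total coefficients = number of predictors + 1 (for the intercept).
= 156 + 1 = 157.

157


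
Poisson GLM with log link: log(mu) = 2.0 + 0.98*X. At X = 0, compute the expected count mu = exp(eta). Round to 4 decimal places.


eta = 2.0 + 0.98 * 0 = 2.0000.
mu = exp(2.0000) = 7.3891.

7.3891


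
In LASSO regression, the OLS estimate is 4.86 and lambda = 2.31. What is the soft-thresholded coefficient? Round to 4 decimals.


|beta_OLS| = 4.86.
lambda = 2.31.
Since |beta| > lambda, coefficient = sign(beta)*(|beta| - lambda) = 2.5500.
Result = 2.5500.

2.5500


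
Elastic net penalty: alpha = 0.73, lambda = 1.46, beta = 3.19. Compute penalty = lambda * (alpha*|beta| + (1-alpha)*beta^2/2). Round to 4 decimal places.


alpha * |beta| = 0.73 * 3.19 = 2.3287.
(1-alpha) * beta^2/2 = 0.27 * 10.1761/2 = 1.3738.
Total = 1.46 * (2.3287 + 1.3738) = 5.4056.

5.4056


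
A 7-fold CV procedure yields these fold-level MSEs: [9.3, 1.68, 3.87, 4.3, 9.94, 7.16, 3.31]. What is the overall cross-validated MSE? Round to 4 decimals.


Sum of fold MSEs = 39.5600.
Average = 39.5600 / 7 = 5.6514.

5.6514


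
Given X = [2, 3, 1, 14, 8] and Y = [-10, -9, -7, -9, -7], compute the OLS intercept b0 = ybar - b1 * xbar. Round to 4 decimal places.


First find the slope: b1 = -0.0068.
Means: xbar = 5.6000, ybar = -8.4000.
b0 = ybar - b1 * xbar = -8.4000 - -0.0068 * 5.6000 = -8.3618.

-8.3618


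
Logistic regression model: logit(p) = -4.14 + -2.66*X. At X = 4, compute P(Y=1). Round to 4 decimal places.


z = -4.14 + -2.66 * 4 = -14.7800.
Sigmoid: P = 1 / (1 + exp(14.7800)) = 0.0000.

0.0000


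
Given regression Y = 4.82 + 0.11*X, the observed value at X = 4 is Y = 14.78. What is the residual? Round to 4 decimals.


Compute yhat = 4.82 + (0.11)(4) = 5.2600.
Residual = actual - predicted = 14.78 - 5.2600 = 9.5200.

9.5200


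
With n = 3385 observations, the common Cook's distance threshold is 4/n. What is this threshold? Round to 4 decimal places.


Cook's distance cutoff = 4/n = 4/3385.
= 0.0012.

0.0012


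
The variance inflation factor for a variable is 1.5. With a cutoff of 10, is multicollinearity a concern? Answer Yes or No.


The threshold is 10.
VIF = 1.5 is < 10.
Multicollinearity indication: No.

No


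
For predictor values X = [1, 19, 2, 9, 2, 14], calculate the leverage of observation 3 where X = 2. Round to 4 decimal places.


n = 6, xbar = 7.8333.
SXX = sum((xi - xbar)^2) = 278.8333.
h = 1/6 + (2 - 7.8333)^2 / 278.8333 = 0.2887.

0.2887


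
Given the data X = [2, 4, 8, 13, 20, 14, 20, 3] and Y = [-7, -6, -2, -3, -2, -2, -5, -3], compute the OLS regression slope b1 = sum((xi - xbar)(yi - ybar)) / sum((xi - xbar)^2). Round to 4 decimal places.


The sample means are xbar = 10.5000 and ybar = -3.7500.
Compute S_xx = 376.0000 and S_xy = 45.0000.
Slope b1 = S_xy / S_xx = 45.0000 / 376.0000 = 0.1197.

0.1197


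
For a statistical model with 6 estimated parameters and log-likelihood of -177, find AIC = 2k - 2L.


AIC = 2*6 - 2*(-177).
= 12 + 354 = 366.

366


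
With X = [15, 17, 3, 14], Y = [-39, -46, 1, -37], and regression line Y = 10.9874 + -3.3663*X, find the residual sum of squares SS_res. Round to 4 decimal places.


For each point, residual = actual - predicted.
Residuals: [0.5071, 0.2397, 0.1115, -0.8592].
Sum of squared residuals = 1.0653.

1.0653


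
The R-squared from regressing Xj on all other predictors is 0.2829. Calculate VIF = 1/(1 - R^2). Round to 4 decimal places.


VIF = 1 / (1 - 0.2829).
= 1 / 0.7171 = 1.3945.

1.3945


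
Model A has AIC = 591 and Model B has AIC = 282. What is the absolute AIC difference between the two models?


Compute |591 - 282| = 309.
Model B has the smaller AIC.

309


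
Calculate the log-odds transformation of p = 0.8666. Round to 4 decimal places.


The odds are p/(1-p) = 0.8666 / 0.1334 = 6.4963.
logit(p) = ln(6.4963) = 1.8712.

1.8712


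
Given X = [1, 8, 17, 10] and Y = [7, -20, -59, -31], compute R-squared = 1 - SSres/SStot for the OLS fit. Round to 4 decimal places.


After computing the OLS fit (b0=11.5654, b1=-4.1462):
SSres = 3.9731, SStot = 2238.7500.
R^2 = 1 - 3.9731/2238.7500 = 0.9982.

0.9982


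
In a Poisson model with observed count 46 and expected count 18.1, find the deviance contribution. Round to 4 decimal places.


y/mu = 46/18.1 = 2.541436 (approx.), and ln(46/18.1) = 0.932729.
y * ln(y/mu) = 46 * 0.932729 = 42.905534.
y - mu = 27.9.
D = 2 * (42.905534 - 27.9) = 30.011068, which rounds to 30.0111.

30.0111


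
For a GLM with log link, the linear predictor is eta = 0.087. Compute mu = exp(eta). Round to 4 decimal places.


Apply the inverse link:
mu = e^0.087 = 1.0909.

1.0909


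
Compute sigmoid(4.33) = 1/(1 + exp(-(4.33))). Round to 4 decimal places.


exp(-4.3300) = 0.0132.
1 + exp(-z) = 1.0132.
sigmoid = 1/1.0132 = 0.9870.

0.9870


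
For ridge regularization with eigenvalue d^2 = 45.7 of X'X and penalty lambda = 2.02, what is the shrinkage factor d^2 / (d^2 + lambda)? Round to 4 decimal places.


Compute the denominator: 45.7 + 2.02 = 47.7200.
Shrinkage factor = 45.7 / 47.7200 = 0.9577.

0.9577


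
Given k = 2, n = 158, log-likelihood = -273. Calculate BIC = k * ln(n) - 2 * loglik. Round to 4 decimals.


k * ln(n) = 2 * ln(158) = 2 * 5.062595 = 10.125190.
-2 * loglik = -2 * (-273) = 546.
BIC = 10.125190 + 546 = 556.125190, which rounds to 556.1252.

556.1252


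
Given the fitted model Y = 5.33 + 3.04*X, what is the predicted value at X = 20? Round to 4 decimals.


Predicted value:
Y = 5.33 + (3.04)(20) = 5.33 + 60.8000 = 66.1300.

66.1300


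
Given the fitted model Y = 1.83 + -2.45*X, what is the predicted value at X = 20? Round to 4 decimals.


Plug X = 20 into Y = 1.83 + -2.45*X:
Y = 1.83 + -49.0000 = -47.1700.

-47.1700


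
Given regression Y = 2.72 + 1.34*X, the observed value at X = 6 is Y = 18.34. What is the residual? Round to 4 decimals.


Fitted value at X = 6 is yhat = 2.72 + 1.34*6 = 10.7600.
Residual = 18.34 - 10.7600 = 7.5800.

7.5800


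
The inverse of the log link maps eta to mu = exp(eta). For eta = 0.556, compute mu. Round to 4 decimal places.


mu = exp(eta) = exp(0.556).
= 1.7437.

1.7437


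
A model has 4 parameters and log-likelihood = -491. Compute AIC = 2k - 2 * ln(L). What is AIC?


Compute:
2k = 2*4 = 8.
-2*loglik = -2*(-491) = 982.
AIC = 8 + 982 = 990.

990


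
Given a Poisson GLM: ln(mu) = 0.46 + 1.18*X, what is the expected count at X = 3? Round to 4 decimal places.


Compute eta = 0.46 + 1.18 * 3 = 4.0000.
Apply inverse link: mu = e^4.0000 = 54.5982.

54.5982


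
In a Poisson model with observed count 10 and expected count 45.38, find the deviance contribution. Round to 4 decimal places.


y/mu = 10/45.38 = 0.220361 (approx.), and ln(10/45.38) = -1.512486.
y * ln(y/mu) = 10 * -1.512486 = -15.124860.
y - mu = -35.38.
D = 2 * (-15.124860 - -35.38) = 40.510280, which rounds to 40.5103.

40.5103


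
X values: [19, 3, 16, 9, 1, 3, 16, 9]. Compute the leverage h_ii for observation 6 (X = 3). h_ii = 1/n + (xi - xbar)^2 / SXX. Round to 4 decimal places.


n = 8, xbar = 9.5000.
SXX = sum((xi - xbar)^2) = 332.0000.
h = 1/8 + (3 - 9.5000)^2 / 332.0000 = 0.2523.

0.2523


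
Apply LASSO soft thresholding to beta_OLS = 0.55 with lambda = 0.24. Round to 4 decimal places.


Check: |0.55| = 0.55 vs lambda = 0.24.
Since |beta| > lambda, coefficient = sign(beta)*(|beta| - lambda) = 0.3100.
Soft-thresholded coefficient = 0.3100.

0.3100


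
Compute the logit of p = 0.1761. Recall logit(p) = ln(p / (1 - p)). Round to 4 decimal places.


The odds are p/(1-p) = 0.1761 / 0.8239 = 0.2137.
logit(p) = ln(0.2137) = -1.5430.

-1.5430


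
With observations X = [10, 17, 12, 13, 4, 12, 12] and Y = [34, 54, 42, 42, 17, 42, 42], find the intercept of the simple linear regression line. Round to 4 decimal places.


Compute b1 = 2.8785 from the OLS formula.
With xbar = 11.4286 and ybar = 39.0000, the intercept is:
b0 = 39.0000 - 2.8785 * 11.4286 = 6.1028.

6.1028


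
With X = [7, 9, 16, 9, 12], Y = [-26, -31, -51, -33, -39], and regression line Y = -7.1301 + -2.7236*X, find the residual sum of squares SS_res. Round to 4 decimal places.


Compute predicted values, then residuals = yi - yhat_i.
Residuals: [0.1953, 0.6425, -0.2923, -1.3575, 0.8133].
SSres = sum(residual^2) = 3.0407.

3.0407


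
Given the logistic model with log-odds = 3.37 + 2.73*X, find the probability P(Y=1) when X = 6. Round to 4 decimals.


Linear predictor: z = 3.37 + 2.73 * 6 = 19.7500.
P = 1/(1 + exp(-19.7500)) = 1/(1 + 0.0000) = 1.0000.

1.0000


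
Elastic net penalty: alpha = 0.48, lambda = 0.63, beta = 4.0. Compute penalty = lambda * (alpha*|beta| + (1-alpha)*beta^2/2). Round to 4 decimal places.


L1 component = 0.48 * |4.0| = 1.9200.
L2 component = 0.52 * 4.0^2 / 2 = 4.1600.
Penalty = 0.63 * (1.9200 + 4.1600) = 0.63 * 6.0800 = 3.8304.

3.8304


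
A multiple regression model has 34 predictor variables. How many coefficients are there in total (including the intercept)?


Total coefficients = number of predictors + 1 (for the intercept).
= 34 + 1 = 35.

35


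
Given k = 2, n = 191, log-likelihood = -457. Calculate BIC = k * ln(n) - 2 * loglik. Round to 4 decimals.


k * ln(n) = 2 * ln(191) = 2 * 5.252273 = 10.504546.
-2 * loglik = -2 * (-457) = 914.
BIC = 10.504546 + 914 = 924.504546, which rounds to 924.5045.

924.5045


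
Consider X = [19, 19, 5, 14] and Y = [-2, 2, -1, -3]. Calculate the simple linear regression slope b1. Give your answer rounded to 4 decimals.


First compute the means: xbar = 14.2500, ybar = -1.0000.
Then S_xx = sum((xi - xbar)^2) = 130.7500.
S_xy = sum((xi - xbar)(yi - ybar)) = 10.0000.
b1 = S_xy / S_xx = 10.0000 / 130.7500 = 0.0765.

0.0765


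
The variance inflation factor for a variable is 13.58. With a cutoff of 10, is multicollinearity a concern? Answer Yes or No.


The threshold is 10.
VIF = 13.58 is >= 10.
Multicollinearity indication: Yes.

Yes


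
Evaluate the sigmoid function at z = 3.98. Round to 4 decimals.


Compute exp(-3.9800) = 0.0187.
Sigmoid = 1 / (1 + 0.0187) = 1 / 1.0187 = 0.9817.

0.9817


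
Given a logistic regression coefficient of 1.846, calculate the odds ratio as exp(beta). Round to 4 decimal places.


exp(1.846) = 6.3344.
So the odds ratio is 6.3344.

6.3344


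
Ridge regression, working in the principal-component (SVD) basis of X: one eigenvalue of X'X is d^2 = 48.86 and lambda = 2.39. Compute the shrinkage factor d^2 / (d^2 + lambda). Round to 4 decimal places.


d^2 + lambda = 48.86 + 2.39 = 51.2500.
Shrinkage factor = 48.86/51.2500 = 0.9534.

0.9534


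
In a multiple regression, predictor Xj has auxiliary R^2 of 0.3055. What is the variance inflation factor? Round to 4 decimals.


VIF = 1 / (1 - 0.3055).
= 1 / 0.6945 = 1.4399.

1.4399


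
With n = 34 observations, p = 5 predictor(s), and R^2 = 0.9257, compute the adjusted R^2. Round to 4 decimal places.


Plug in: Adj R^2 = 1 - (1 - 0.9257) * 33/28.
= 1 - 0.0743 * 33/28
= 1 - 2.4519 / 28
= 1 - 0.0876 = 0.9124.

0.9124


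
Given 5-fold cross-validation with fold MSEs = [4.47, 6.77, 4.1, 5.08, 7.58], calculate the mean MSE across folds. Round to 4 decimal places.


Add all fold MSEs: 28.0000.
Divide by k = 5: 28.0000/5 = 5.6000.

5.6000


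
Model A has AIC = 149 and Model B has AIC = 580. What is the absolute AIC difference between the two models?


Absolute difference = |149 - 580| = 431.
The model with lower AIC (A) is preferred.

431


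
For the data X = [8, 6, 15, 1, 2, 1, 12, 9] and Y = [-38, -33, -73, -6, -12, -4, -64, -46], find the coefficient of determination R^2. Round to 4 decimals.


Fit the OLS line: b0 = -1.0144, b1 = -4.9608.
SSres = 35.2063.
SStot = 4748.0000.
R^2 = 1 - 35.2063/4748.0000 = 0.9926.

0.9926


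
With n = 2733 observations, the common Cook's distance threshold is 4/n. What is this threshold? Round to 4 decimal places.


The threshold is 4/n.
4/2733 = 0.0015.

0.0015


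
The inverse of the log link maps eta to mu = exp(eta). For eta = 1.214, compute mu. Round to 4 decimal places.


mu = exp(eta) = exp(1.214).
= 3.3669.

3.3669


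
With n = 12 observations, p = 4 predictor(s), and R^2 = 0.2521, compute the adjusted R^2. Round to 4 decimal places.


Adjusted R^2 = 1 - (1 - R^2) * (n-1)/(n-p-1).
(1 - R^2) = 0.7479.
(n-1)/(n-p-1) = 11/7.
(1 - R^2) * (n-1) = 0.7479 * 11 = 8.2269.
Divide by (n-p-1): 8.2269 / 7 = 1.1753.
Adj R^2 = 1 - 1.1753 = -0.1753.

-0.1753


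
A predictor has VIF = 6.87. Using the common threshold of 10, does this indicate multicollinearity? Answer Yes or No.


The threshold is 10.
VIF = 6.87 is < 10.
Multicollinearity indication: No.

No


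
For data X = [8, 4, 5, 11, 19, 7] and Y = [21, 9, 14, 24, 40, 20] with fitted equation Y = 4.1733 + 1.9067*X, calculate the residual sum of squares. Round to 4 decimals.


Compute predicted values, then residuals = yi - yhat_i.
Residuals: [1.5731, -2.8001, 0.2932, -1.1470, -0.4006, 2.4798].
SSres = sum(residual^2) = 18.0267.

18.0267


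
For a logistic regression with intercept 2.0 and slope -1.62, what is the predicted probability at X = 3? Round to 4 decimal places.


Compute z = 2.0 + (-1.62)(3) = -2.8600.
exp(-z) = 17.4615.
P = 1/(1 + 17.4615) = 0.0542.

0.0542


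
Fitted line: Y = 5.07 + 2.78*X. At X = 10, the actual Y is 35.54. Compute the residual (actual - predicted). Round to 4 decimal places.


Compute yhat = 5.07 + (2.78)(10) = 32.8700.
Residual = actual - predicted = 35.54 - 32.8700 = 2.6700.

2.6700


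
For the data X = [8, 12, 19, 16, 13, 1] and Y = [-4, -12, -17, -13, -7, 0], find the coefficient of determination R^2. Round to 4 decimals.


The fitted line is Y = 1.9247 + -0.9355*X.
SSres = 22.4946, SStot = 198.8333.
R^2 = 1 - SSres/SStot = 0.8869.

0.8869


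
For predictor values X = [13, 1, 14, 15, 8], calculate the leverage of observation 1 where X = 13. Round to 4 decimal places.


n = 5, xbar = 10.2000.
SXX = sum((xi - xbar)^2) = 134.8000.
h = 1/5 + (13 - 10.2000)^2 / 134.8000 = 0.2582.

0.2582


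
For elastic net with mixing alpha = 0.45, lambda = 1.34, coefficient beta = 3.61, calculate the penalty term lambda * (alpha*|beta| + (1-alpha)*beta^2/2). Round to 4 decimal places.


L1 component = 0.45 * |3.61| = 1.6245.
L2 component = 0.55 * 3.61^2 / 2 = 3.5838.
Penalty = 1.34 * (1.6245 + 3.5838) = 1.34 * 5.2083 = 6.9792.

6.9792


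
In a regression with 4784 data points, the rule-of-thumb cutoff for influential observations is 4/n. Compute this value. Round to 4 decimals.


The threshold is 4/n.
4/4784 = 0.0008.

0.0008


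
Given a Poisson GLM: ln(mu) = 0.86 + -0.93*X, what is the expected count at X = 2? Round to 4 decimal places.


eta = 0.86 + -0.93 * 2 = -1.0000.
mu = exp(-1.0000) = 0.3679.

0.3679


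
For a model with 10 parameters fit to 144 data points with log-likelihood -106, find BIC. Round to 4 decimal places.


k * ln(n) = 10 * ln(144) = 10 * 4.969813 = 49.698130.
-2 * loglik = -2 * (-106) = 212.
BIC = 49.698130 + 212 = 261.698130, which rounds to 261.6981.

261.6981


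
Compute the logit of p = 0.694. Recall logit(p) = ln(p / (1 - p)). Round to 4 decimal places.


Compute the odds: 0.694/0.306 = 2.2680.
Take the natural log: ln(2.2680) = 0.8189.

0.8189


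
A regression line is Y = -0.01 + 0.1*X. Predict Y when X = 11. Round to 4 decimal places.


Substitute X = 11 into the equation:
Y = -0.01 + 0.1 * 11 = -0.01 + 1.1000 = 1.0900.

1.0900


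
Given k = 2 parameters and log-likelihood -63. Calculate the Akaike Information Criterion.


AIC = 2k - 2*loglik = 2(2) - 2(-63).
= 4 + 126 = 130.

130


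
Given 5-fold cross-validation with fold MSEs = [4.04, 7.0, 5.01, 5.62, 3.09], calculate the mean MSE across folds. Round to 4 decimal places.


Sum of fold MSEs = 24.7600.
Average = 24.7600 / 5 = 4.9520.

4.9520


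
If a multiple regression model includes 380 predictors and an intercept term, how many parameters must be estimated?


Each predictor gets one coefficient, plus one intercept.
Total parameters = 380 + 1 = 381.

381


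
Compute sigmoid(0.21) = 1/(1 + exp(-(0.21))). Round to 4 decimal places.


Compute exp(-0.2100) = 0.8106.
Sigmoid = 1 / (1 + 0.8106) = 1 / 1.8106 = 0.5523.

0.5523


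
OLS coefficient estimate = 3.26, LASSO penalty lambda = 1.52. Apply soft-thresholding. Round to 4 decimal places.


Check: |3.26| = 3.26 vs lambda = 1.52.
Since |beta| > lambda, coefficient = sign(beta)*(|beta| - lambda) = 1.7400.
Soft-thresholded coefficient = 1.7400.

1.7400


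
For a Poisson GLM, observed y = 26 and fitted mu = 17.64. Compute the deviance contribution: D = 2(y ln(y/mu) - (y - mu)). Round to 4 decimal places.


First: ln(26/17.64) = 0.387927.
Then: 26 * 0.387927 = 10.086102.
y - mu = 26 - 17.64 = 8.36.
D = 2(10.086102 - 8.36) = 3.452204, which rounds to 3.4522.

3.4522


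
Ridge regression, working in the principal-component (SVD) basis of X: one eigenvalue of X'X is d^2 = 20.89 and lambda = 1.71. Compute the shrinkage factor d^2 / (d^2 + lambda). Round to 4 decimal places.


Denominator = d^2 + lambda = 20.89 + 1.71 = 22.6000.
Shrinkage = 20.89 / 22.6000 = 0.9243.

0.9243


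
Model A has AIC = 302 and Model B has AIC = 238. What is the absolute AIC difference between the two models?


|AIC_A - AIC_B| = |302 - 238| = 64.
Model B is preferred (lower AIC).

64


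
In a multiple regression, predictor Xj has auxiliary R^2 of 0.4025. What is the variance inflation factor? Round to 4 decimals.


Using VIF = 1/(1 - R^2_j):
1 - 0.4025 = 0.5975.
VIF = 1.6736.

1.6736


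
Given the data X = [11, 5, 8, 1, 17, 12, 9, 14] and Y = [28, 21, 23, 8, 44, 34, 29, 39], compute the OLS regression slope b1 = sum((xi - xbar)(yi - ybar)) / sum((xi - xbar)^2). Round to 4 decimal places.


First compute the means: xbar = 9.6250, ybar = 28.2500.
Then S_xx = sum((xi - xbar)^2) = 179.8750.
S_xy = sum((xi - xbar)(yi - ybar)) = 392.7500.
b1 = S_xy / S_xx = 392.7500 / 179.8750 = 2.1835.

2.1835


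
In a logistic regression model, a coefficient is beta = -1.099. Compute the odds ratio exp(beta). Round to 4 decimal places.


exp(-1.099) = 0.3332.
So the odds ratio is 0.3332.

0.3332


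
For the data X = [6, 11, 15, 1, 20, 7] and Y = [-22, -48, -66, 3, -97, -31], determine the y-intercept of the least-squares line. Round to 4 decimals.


First find the slope: b1 = -5.1466.
Means: xbar = 10.0000, ybar = -43.5000.
b0 = ybar - b1 * xbar = -43.5000 - -5.1466 * 10.0000 = 7.9655.

7.9655


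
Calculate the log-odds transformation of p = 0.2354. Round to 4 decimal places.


Compute the odds: 0.2354/0.7646 = 0.3079.
Take the natural log: ln(0.3079) = -1.1781.

-1.1781


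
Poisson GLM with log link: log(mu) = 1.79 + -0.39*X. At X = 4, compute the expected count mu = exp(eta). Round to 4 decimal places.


Linear predictor: eta = 1.79 + (-0.39)(4) = 0.2300.
Expected count: mu = exp(0.2300) = 1.2586.

1.2586


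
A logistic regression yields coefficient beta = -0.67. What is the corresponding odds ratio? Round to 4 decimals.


exp(-0.67) = 0.5117.
So the odds ratio is 0.5117.

0.5117


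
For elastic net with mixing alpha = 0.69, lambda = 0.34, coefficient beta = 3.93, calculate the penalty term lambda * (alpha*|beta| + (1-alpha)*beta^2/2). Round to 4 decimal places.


L1 component = 0.69 * |3.93| = 2.7117.
L2 component = 0.31 * 3.93^2 / 2 = 2.3940.
Penalty = 0.34 * (2.7117 + 2.3940) = 0.34 * 5.1057 = 1.7359.

1.7359


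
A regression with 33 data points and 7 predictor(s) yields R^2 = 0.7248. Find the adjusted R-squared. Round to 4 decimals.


Using the formula:
(1 - 0.7248) = 0.2752.
Multiply by 32/25: 0.2752 * 32 = 8.8064, then 8.8064 / 25 = 0.3523.
Adj R^2 = 1 - 0.3523 = 0.6477.

0.6477


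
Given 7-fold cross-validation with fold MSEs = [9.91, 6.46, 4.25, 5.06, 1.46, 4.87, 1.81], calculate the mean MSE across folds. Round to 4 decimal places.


Total MSE across folds = 33.8200.
CV-MSE = 33.8200/7 = 4.8314.

4.8314


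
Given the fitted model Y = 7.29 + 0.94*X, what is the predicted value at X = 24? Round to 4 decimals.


Predicted value:
Y = 7.29 + (0.94)(24) = 7.29 + 22.5600 = 29.8500.

29.8500


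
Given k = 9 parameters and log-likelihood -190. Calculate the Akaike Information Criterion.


AIC = 2*9 - 2*(-190).
= 18 + 380 = 398.

398


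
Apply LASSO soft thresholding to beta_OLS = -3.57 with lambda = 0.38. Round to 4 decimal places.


Absolute value: |-3.57| = 3.57.
Compare to lambda = 0.38.
Since |beta| > lambda, coefficient = sign(beta)*(|beta| - lambda) = -3.1900.

-3.1900


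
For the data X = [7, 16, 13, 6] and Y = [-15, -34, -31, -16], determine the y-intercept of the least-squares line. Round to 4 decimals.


Compute b1 = -2.0290 from the OLS formula.
With xbar = 10.5000 and ybar = -24.0000, the intercept is:
b0 = -24.0000 - -2.0290 * 10.5000 = -2.6957.

-2.6957


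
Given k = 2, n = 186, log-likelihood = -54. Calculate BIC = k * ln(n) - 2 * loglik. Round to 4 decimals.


ln(186) = 5.225747.
k * ln(n) = 2 * 5.225747 = 10.451494.
-2L = 108.
BIC = 10.451494 + 108 = 118.451494, which rounds to 118.4515.

118.4515


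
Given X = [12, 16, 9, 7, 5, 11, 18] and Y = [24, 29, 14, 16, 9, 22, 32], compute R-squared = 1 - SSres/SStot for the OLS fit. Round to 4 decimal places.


Fit the OLS line: b0 = 1.6004, b1 = 1.7282.
SSres = 22.0448.
SStot = 412.8571.
R^2 = 1 - 22.0448/412.8571 = 0.9466.

0.9466
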